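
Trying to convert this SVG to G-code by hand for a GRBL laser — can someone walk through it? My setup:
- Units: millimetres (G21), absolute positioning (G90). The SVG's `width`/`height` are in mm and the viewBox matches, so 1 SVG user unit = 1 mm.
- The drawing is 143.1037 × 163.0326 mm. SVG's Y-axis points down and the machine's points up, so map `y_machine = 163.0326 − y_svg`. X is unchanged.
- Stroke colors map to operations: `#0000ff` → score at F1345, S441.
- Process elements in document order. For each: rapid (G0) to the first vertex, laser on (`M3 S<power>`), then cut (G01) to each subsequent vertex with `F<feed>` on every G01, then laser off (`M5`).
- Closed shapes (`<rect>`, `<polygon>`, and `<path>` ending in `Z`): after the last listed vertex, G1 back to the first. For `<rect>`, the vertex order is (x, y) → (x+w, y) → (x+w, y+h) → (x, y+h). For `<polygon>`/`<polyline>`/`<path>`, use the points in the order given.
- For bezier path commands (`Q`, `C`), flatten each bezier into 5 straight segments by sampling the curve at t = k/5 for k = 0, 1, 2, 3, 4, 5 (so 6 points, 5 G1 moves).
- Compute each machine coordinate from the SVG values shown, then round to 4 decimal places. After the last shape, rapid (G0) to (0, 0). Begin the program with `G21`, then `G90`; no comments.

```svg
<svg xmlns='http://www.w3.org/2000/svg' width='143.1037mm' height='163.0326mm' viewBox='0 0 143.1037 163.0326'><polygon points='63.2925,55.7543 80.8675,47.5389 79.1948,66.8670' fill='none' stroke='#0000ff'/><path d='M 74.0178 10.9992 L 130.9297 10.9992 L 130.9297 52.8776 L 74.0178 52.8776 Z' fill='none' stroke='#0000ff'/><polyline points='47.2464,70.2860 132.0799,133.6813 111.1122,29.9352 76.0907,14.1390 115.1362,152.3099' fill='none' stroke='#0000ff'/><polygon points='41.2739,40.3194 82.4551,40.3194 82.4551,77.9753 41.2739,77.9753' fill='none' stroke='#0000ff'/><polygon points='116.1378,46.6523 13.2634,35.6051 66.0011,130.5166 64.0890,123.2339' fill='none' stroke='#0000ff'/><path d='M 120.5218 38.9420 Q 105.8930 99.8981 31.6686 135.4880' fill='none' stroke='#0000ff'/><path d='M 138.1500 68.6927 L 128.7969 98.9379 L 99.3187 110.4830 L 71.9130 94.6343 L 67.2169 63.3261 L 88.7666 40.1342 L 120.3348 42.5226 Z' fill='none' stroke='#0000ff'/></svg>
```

G21
G90
G0 X63.2925 Y107.2783
M3 S441
G01 X80.8675 Y115.4937 F1345
G01 X79.1948 Y96.1656 F1345
G01 X63.2925 Y107.2783 F1345
M5
G0 X74.0178 Y152.0334
M3 S441
G01 X130.9297 Y152.0334 F1345
G01 X130.9297 Y110.1550 F1345
G01 X74.0178 Y110.1550 F1345
G01 X74.0178 Y152.0334 F1345
M5
G0 X47.2464 Y92.7466
M3 S441
G01 X132.0799 Y29.3513 F1345
G01 X111.1122 Y133.0974 F1345
G01 X76.0907 Y148.8936 F1345
G01 X115.1362 Y10.7227 F1345
M5
G0 X41.2739 Y122.7132
M3 S441
G01 X82.4551 Y122.7132 F1345
G01 X82.4551 Y85.0573 F1345
G01 X41.2739 Y85.0573 F1345
G01 X41.2739 Y122.7132 F1345
M5
G0 X116.1378 Y116.3803
M3 S441
G01 X13.2634 Y127.4275 F1345
G01 X66.0011 Y32.5160 F1345
G01 X64.0890 Y39.7987 F1345
G01 X116.1378 Y116.3803 F1345
M5
G0 X120.5218 Y124.0906
M3 S441
G01 X112.2865 Y100.7228 F1345
G01 X99.2835 Y79.3843 F1345
G01 X81.5128 Y60.0751 F1345
G01 X58.9745 Y42.7952 F1345
G01 X31.6686 Y27.5446 F1345
M5
G0 X138.1500 Y94.3399
M3 S441
G01 X128.7969 Y64.0947 F1345
G01 X99.3187 Y52.5496 F1345
G01 X71.9130 Y68.3983 F1345
G01 X67.2169 Y99.7065 F1345
G01 X88.7666 Y122.8984 F1345
G01 X120.3348 Y120.5100 F1345
G01 X138.1500 Y94.3399 F1345
M5
G0 X0.0000 Y0.0000

1 u = 1 mm; y_m = 163.0326 − y.

[1] `<polygon>` regular polygon, #0000ff→score S441 F1345: (63.2925,107.2783) → (80.8675,115.4937) → (79.1948,96.1656) → (63.2925,107.2783) (closed)

[2] `<path>` rectangle, #0000ff→score S441 F1345: (74.0178,152.0334) → (130.9297,152.0334) → (130.9297,110.1550) → (74.0178,110.1550) → (74.0178,152.0334) (closed)

[3] `<polyline>` open polyline, #0000ff→score S441 F1345: (47.2464,92.7466) → (132.0799,29.3513) → (111.1122,133.0974) → (76.0907,148.8936) → (115.1362,10.7227)

[4] `<polygon>` rectangle, #0000ff→score S441 F1345: (41.2739,122.7132) → (82.4551,122.7132) → (82.4551,85.0573) → (41.2739,85.0573) → (41.2739,122.7132) (closed)

[5] `<polygon>` closed polygon, #0000ff→score S441 F1345: (116.1378,116.3803) → (13.2634,127.4275) → (66.0011,32.5160) → (64.0890,39.7987) → (116.1378,116.3803) (closed)

[6] `<path>` quadratic bezier, #0000ff→score S441 F1345: (120.5218,124.0906) → (112.2865,100.7228) → (99.2835,79.3843) → (81.5128,60.0751) → (58.9745,42.7952) → (31.6686,27.5446)

[7] `<path>` regular polygon, #0000ff→score S441 F1345: (138.1500,94.3399) → (128.7969,64.0947) → (99.3187,52.5496) → (71.9130,68.3983) → (67.2169,99.7065) → (88.7666,122.8984) → (120.3348,120.5100) → (138.1500,94.3399) (closed)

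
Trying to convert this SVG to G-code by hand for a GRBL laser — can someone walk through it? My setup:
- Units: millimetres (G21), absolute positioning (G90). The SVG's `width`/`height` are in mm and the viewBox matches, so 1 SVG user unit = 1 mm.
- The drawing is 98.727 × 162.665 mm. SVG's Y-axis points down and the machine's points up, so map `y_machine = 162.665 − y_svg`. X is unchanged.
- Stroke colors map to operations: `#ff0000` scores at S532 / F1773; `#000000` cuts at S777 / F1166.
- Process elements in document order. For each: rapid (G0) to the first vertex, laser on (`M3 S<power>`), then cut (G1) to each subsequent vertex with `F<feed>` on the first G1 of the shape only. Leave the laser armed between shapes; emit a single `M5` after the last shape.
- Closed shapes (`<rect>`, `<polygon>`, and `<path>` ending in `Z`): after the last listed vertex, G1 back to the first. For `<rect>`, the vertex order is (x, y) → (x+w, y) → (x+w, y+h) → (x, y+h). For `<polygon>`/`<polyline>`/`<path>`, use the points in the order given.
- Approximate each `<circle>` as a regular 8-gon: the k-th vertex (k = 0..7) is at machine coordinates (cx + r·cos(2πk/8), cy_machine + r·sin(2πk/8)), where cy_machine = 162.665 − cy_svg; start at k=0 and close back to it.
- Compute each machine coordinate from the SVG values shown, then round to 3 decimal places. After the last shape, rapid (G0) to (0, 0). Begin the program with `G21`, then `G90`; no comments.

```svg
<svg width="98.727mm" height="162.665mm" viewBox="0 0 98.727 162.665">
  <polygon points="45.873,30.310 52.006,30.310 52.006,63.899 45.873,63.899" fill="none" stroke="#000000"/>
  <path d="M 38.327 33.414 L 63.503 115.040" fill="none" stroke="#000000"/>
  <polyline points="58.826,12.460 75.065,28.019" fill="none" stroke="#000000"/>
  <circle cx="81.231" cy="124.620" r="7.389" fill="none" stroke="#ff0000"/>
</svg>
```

G21
G90
G0 X45.873 Y132.355
M3 S777
G1 X52.006 Y132.355 F1166
G1 X52.006 Y98.766
G1 X45.873 Y98.766
G1 X45.873 Y132.355
G0 X38.327 Y129.251
M3 S777
G1 X63.503 Y47.625 F1166
G0 X58.826 Y150.205
M3 S777
G1 X75.065 Y134.646 F1166
G0 X88.620 Y38.045
M3 S532
G1 X86.456 Y43.270 F1773
G1 X81.231 Y45.434
G1 X76.006 Y43.270
G1 X73.842 Y38.045
G1 X76.006 Y32.820
G1 X81.231 Y30.656
G1 X86.456 Y32.820
G1 X88.620 Y38.045
M5
G0 X0.000 Y0.000

Since the viewBox matches the mm dimensions, user units are millimetres directly. The only transform is the Y-flip y_m = 162.665 − y_svg.

Shape 1 is a rectangle drawn with `<polygon>`. Its stroke #000000 means cut at S777, F1166. After flipping Y the toolpath is (45.873,132.355) → (52.006,132.355) → (52.006,98.766) → (45.873,98.766) → (45.873,132.355), returning to the start.

Shape 2 is a line segment drawn with `<path>`. Its stroke #000000 means cut at S777, F1166. After flipping Y the toolpath is (38.327,129.251) → (63.503,47.625).

Shape 3 is a line segment drawn with `<polyline>`. Its stroke #000000 means cut at S777, F1166. After flipping Y the toolpath is (58.826,150.205) → (75.065,134.646).

Shape 4 is a circle drawn with `<circle>`. Its stroke #ff0000 means score at S532, F1773. After flipping Y the toolpath is (88.620,38.045) → (86.456,43.270) → (81.231,45.434) → (76.006,43.270) → (73.842,38.045) → (76.006,32.820) → (81.231,30.656) → (86.456,32.820) → (88.620,38.045), returning to the start.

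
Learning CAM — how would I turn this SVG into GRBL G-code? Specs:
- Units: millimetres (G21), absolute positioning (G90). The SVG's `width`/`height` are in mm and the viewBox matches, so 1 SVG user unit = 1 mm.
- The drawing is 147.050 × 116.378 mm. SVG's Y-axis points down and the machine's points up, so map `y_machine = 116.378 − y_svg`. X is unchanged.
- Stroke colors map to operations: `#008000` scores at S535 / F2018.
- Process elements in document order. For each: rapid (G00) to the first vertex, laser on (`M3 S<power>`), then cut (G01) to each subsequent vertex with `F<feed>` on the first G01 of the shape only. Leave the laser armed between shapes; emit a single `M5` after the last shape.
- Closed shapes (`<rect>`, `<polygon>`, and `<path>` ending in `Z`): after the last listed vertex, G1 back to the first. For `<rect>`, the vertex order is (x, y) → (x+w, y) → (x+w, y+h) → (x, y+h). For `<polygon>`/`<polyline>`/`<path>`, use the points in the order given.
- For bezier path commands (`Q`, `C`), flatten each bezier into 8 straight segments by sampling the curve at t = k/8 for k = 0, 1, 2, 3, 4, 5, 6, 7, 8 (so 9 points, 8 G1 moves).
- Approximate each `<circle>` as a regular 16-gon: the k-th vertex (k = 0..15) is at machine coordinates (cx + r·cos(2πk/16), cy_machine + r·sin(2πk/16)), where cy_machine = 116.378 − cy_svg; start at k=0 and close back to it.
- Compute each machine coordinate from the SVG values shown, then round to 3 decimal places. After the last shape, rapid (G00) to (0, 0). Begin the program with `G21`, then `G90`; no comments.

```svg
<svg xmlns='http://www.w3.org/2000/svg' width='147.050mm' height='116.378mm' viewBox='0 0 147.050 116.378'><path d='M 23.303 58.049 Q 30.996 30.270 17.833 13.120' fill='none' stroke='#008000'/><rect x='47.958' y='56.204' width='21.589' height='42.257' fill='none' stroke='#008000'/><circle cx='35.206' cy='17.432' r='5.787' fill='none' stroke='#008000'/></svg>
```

G21
G90
G00 X23.303 Y58.329
M3 S535
G01 X24.900 Y65.108 F2018
G01 X25.846 Y71.554
G01 X26.140 Y77.669
G01 X25.782 Y83.451
G01 X24.772 Y88.901
G01 X23.111 Y94.019
G01 X20.798 Y98.804
G01 X17.833 Y103.258
G00 X47.958 Y60.174
M3 S535
G01 X69.547 Y60.174 F2018
G01 X69.547 Y17.917
G01 X47.958 Y17.917
G01 X47.958 Y60.174
G00 X40.993 Y98.946
M3 S535
G01 X40.552 Y101.161 F2018
G01 X39.298 Y103.038
G01 X37.421 Y104.292
G01 X35.206 Y104.733
G01 X32.991 Y104.292
G01 X31.114 Y103.038
G01 X29.860 Y101.161
G01 X29.419 Y98.946
G01 X29.860 Y96.731
G01 X31.114 Y94.854
G01 X32.991 Y93.600
G01 X35.206 Y93.159
G01 X37.421 Y93.600
G01 X39.298 Y94.854
G01 X40.552 Y96.731
G01 X40.993 Y98.946
M5
G00 X0.000 Y0.000

viewBox `0 0 147.050 116.378` with mm width/height → 1 unit = 1 mm. Flip: y_m = 116.378 − y_svg.

**Shape 1** — `<path>` quadratic bezier, stroke `#008000` → score (S535, F2018). Control points (SVG): P0=(23.303,58.049), P1=(30.996,30.270), P2=(17.833,13.120); sampled at t=k/8. Machine vertices: (23.303,58.329) → (24.900,65.108) → (25.846,71.554) → (26.140,77.669) → (25.782,83.451) → (24.772,88.901) → (23.111,94.019) → (20.798,98.804) → (17.833,103.258). Open path.

**Shape 2** — `<rect>` rectangle, stroke `#008000` → score (S535, F2018). Machine vertices: (47.958,60.174) → (69.547,60.174) → (69.547,17.917) → (47.958,17.917) → (47.958,60.174). Closed: final G1 returns to the first vertex.

**Shape 3** — `<circle>` circle, stroke `#008000` → score (S535, F2018). Machine vertices: (40.993,98.946) → (40.552,101.161) → (39.298,103.038) → (37.421,104.292) → (35.206,104.733) → (32.991,104.292) → (31.114,103.038) → (29.860,101.161) → (29.419,98.946) → (29.860,96.731) → (31.114,94.854) → (32.991,93.600) → (35.206,93.159) → (37.421,93.600) → (39.298,94.854) → (40.552,96.731) → (40.993,98.946). Closed: final G1 returns to the first vertex.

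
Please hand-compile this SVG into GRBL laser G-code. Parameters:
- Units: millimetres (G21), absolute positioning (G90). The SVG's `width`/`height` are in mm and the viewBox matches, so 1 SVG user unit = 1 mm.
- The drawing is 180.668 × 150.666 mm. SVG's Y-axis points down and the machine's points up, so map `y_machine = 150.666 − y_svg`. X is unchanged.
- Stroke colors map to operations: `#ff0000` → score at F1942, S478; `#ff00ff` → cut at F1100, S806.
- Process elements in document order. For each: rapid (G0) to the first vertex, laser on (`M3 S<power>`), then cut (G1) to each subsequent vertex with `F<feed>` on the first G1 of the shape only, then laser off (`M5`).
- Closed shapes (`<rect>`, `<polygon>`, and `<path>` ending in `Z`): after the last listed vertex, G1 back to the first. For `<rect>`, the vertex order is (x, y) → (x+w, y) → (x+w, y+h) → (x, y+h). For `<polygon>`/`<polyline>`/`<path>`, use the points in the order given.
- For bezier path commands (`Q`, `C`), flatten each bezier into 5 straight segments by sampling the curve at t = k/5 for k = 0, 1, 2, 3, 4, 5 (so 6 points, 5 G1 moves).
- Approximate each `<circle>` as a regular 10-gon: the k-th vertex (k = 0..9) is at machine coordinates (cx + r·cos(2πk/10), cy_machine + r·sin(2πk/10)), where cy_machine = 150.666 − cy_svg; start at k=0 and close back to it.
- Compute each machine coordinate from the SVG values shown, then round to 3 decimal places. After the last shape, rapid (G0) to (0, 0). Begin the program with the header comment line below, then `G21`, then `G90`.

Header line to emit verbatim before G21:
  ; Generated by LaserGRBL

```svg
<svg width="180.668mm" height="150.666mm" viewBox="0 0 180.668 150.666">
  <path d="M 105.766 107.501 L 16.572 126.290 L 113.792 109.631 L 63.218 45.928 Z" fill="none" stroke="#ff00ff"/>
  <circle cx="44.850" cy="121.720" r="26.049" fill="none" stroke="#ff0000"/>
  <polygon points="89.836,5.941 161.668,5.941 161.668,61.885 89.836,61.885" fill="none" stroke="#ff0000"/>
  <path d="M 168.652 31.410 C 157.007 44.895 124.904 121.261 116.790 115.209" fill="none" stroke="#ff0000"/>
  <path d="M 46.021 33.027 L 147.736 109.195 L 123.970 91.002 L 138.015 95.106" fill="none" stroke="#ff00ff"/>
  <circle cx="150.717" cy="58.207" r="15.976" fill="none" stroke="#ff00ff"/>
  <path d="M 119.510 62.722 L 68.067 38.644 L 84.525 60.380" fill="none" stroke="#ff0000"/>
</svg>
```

; Generated by LaserGRBL
G21
G90
G0 X105.766 Y43.165
M3 S806
G1 X16.572 Y24.376 F1100
G1 X113.792 Y41.035
G1 X63.218 Y104.738
G1 X105.766 Y43.165
M5
G0 X70.899 Y28.946
M3 S478
G1 X65.924 Y44.257 F1942
G1 X52.900 Y53.720
G1 X36.800 Y53.720
G1 X23.776 Y44.257
G1 X18.801 Y28.946
G1 X23.776 Y13.635
G1 X36.800 Y4.172
G1 X52.900 Y4.172
G1 X65.924 Y13.635
G1 X70.899 Y28.946
M5
G0 X89.836 Y144.725
M3 S478
G1 X161.668 Y144.725 F1942
G1 X161.668 Y88.781
G1 X89.836 Y88.781
G1 X89.836 Y144.725
M5
G0 X168.652 Y119.256
M3 S478
G1 X159.566 Y104.782 F1942
G1 X147.703 Y82.190
G1 X135.197 Y58.456
G1 X124.182 Y40.554
G1 X116.790 Y35.457
M5
G0 X46.021 Y117.639
M3 S806
G1 X147.736 Y41.471 F1100
G1 X123.970 Y59.664
G1 X138.015 Y55.560
M5
G0 X166.693 Y92.459
M3 S806
G1 X163.642 Y101.849 F1100
G1 X155.654 Y107.653
G1 X145.780 Y107.653
G1 X137.792 Y101.849
G1 X134.741 Y92.459
G1 X137.792 Y83.069
G1 X145.780 Y77.265
G1 X155.654 Y77.265
G1 X163.642 Y83.069
G1 X166.693 Y92.459
M5
G0 X119.510 Y87.944
M3 S478
G1 X68.067 Y112.022 F1942
G1 X84.525 Y90.286
M5
G0 X0.000 Y0.000

1 u = 1 mm; y_m = 150.666 − y.

[1] `<path>` closed polygon, #ff00ff→cut S806 F1100: (105.766,43.165) → (16.572,24.376) → (113.792,41.035) → (63.218,104.738) → (105.766,43.165) (closed)

[2] `<circle>` circle, #ff0000→score S478 F1942: (70.899,28.946) → (65.924,44.257) → (52.900,53.720) → (36.800,53.720) → (23.776,44.257) → (18.801,28.946) → (23.776,13.635) → (36.800,4.172) → (52.900,4.172) → (65.924,13.635) → (70.899,28.946) (closed)

[3] `<polygon>` rectangle, #ff0000→score S478 F1942: (89.836,144.725) → (161.668,144.725) → (161.668,88.781) → (89.836,88.781) → (89.836,144.725) (closed)

[4] `<path>` cubic bezier, #ff0000→score S478 F1942: (168.652,119.256) → (159.566,104.782) → (147.703,82.190) → (135.197,58.456) → (124.182,40.554) → (116.790,35.457)

[5] `<path>` open polyline, #ff00ff→cut S806 F1100: (46.021,117.639) → (147.736,41.471) → (123.970,59.664) → (138.015,55.560)

[6] `<circle>` circle, #ff00ff→cut S806 F1100: (166.693,92.459) → (163.642,101.849) → (155.654,107.653) → (145.780,107.653) → (137.792,101.849) → (134.741,92.459) → (137.792,83.069) → (145.780,77.265) → (155.654,77.265) → (163.642,83.069) → (166.693,92.459) (closed)

[7] `<path>` open polyline, #ff0000→score S478 F1942: (119.510,87.944) → (68.067,112.022) → (84.525,90.286)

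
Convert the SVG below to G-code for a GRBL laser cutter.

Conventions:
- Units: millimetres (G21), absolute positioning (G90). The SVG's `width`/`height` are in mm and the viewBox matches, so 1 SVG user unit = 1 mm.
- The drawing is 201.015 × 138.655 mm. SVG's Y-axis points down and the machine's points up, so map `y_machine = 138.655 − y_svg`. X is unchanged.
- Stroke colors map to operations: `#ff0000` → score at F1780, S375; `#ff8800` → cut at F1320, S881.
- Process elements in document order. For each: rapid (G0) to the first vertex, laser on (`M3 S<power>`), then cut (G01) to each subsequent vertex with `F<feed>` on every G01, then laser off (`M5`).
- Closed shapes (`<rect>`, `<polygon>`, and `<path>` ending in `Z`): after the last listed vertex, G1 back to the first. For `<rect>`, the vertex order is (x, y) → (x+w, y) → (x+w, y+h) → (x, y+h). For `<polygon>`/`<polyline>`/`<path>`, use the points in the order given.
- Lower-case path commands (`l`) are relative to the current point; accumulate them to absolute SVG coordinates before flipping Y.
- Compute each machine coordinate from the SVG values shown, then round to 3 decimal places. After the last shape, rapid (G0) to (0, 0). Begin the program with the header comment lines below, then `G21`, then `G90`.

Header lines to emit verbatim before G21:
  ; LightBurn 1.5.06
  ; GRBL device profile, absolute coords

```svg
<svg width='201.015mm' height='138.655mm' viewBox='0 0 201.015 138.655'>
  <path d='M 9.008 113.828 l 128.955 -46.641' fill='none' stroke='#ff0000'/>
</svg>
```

viewBox `0 0 201.015 138.655` with mm width/height → 1 unit = 1 mm. Flip: y_m = 138.655 − y_svg.

**Shape 1** — `<path>` line segment, stroke `#ff0000` → score (S375, F1780). Machine vertices: (9.008,24.827) → (137.963,71.468). Open path.

; LightBurn 1.5.06
; GRBL device profile, absolute coords
G21
G90
G0 X9.008 Y24.827
M3 S375
G01 X137.963 Y71.468 F1780
M5
G0 X0.000 Y0.000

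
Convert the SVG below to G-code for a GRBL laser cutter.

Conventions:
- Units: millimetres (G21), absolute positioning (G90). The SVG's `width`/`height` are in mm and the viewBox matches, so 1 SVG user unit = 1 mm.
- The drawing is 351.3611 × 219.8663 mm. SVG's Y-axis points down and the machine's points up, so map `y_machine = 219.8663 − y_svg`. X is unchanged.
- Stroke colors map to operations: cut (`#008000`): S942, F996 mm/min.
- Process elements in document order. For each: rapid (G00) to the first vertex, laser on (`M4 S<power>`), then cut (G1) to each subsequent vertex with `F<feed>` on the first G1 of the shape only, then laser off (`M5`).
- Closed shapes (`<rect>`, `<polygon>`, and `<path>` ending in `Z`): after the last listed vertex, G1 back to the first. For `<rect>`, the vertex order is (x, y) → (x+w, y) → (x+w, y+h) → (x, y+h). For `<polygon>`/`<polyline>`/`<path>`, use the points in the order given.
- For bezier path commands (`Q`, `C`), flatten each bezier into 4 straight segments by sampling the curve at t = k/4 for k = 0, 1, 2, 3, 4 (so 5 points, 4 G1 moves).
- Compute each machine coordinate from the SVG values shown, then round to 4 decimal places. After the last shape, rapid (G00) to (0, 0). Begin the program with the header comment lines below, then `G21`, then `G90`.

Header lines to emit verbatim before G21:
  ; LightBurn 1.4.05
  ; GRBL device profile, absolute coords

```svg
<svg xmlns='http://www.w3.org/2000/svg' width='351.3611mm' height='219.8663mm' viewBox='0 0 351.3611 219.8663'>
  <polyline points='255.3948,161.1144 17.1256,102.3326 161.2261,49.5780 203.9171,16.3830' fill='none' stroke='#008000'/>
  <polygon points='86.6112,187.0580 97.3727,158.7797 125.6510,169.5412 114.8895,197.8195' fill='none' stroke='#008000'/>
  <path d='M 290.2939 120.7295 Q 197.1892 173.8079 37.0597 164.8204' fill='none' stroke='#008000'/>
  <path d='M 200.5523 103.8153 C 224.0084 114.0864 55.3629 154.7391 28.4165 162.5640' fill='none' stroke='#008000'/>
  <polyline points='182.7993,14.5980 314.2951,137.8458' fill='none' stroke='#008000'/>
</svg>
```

Since the viewBox matches the mm dimensions, user units are millimetres directly. The only transform is the Y-flip y_m = 219.8663 − y_svg.

Shape 1 is a open polyline drawn with `<polyline>`. Its stroke #008000 means cut at S942, F996. After flipping Y the toolpath is (255.3948,58.7519) → (17.1256,117.5337) → (161.2261,170.2883) → (203.9171,203.4833).

Shape 2 is a regular polygon drawn with `<polygon>`. Its stroke #008000 means cut at S942, F996. After flipping Y the toolpath is (86.6112,32.8083) → (97.3727,61.0866) → (125.6510,50.3251) → (114.8895,22.0468) → (86.6112,32.8083), returning to the start.

Shape 3 is a quadratic bezier drawn with `<path>`. Its stroke #008000 means cut at S942, F996. After flipping Y the toolpath is (290.2939,99.1368) → (239.5525,76.4767) → (180.4330,61.5749) → (112.9354,54.4313) → (37.0597,55.0459).

Shape 4 is a cubic bezier drawn with `<path>`. Its stroke #008000 means cut at S942, F996. After flipping Y the toolpath is (200.5523,116.0510) → (187.3410,103.6388) → (133.3853,85.7593) → (69.9792,68.3385) → (28.4165,57.3023).

Shape 5 is a line segment drawn with `<polyline>`. Its stroke #008000 means cut at S942, F996. After flipping Y the toolpath is (182.7993,205.2683) → (314.2951,82.0205).

; LightBurn 1.4.05
; GRBL device profile, absolute coords
G21
G90
G00 X255.3948 Y58.7519
M4 S942
G1 X17.1256 Y117.5337 F996
G1 X161.2261 Y170.2883
G1 X203.9171 Y203.4833
M5
G00 X86.6112 Y32.8083
M4 S942
G1 X97.3727 Y61.0866 F996
G1 X125.6510 Y50.3251
G1 X114.8895 Y22.0468
G1 X86.6112 Y32.8083
M5
G00 X290.2939 Y99.1368
M4 S942
G1 X239.5525 Y76.4767 F996
G1 X180.4330 Y61.5749
G1 X112.9354 Y54.4313
G1 X37.0597 Y55.0459
M5
G00 X200.5523 Y116.0510
M4 S942
G1 X187.3410 Y103.6388 F996
G1 X133.3853 Y85.7593
G1 X69.9792 Y68.3385
G1 X28.4165 Y57.3023
M5
G00 X182.7993 Y205.2683
M4 S942
G1 X314.2951 Y82.0205 F996
M5
G00 X0.0000 Y0.0000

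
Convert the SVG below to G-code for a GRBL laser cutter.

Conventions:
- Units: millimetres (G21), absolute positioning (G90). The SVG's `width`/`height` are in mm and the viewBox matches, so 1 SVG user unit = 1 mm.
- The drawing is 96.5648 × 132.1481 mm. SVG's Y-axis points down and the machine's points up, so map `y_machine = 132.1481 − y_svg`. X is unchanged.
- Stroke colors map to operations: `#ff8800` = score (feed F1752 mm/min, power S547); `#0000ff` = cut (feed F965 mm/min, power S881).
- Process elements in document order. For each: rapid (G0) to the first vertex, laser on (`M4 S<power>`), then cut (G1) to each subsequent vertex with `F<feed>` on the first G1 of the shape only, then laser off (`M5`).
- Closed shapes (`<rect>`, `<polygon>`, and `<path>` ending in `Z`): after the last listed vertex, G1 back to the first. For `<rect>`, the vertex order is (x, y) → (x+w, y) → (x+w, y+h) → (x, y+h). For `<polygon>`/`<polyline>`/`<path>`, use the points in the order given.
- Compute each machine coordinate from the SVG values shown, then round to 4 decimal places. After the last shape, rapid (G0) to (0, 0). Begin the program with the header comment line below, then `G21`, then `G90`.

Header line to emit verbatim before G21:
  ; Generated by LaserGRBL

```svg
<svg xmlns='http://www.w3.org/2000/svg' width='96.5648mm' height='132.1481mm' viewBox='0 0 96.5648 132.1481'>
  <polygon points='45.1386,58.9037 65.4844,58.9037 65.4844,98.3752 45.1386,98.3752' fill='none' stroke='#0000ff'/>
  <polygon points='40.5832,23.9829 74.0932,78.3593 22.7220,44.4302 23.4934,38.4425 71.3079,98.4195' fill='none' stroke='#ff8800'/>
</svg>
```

viewBox `0 0 96.5648 132.1481` with mm width/height → 1 unit = 1 mm. Flip: y_m = 132.1481 − y_svg.

**Shape 1** — `<polygon>` rectangle, stroke `#0000ff` → cut (S881, F965). Machine vertices: (45.1386,73.2444) → (65.4844,73.2444) → (65.4844,33.7729) → (45.1386,33.7729) → (45.1386,73.2444). Closed: final G1 returns to the first vertex.

**Shape 2** — `<polygon>` closed polygon, stroke `#ff8800` → score (S547, F1752). Machine vertices: (40.5832,108.1652) → (74.0932,53.7888) → (22.7220,87.7179) → (23.4934,93.7056) → (71.3079,33.7286) → (40.5832,108.1652). Closed: final G1 returns to the first vertex.

; Generated by LaserGRBL
G21
G90
G0 X45.1386 Y73.2444
M4 S881
G1 X65.4844 Y73.2444 F965
G1 X65.4844 Y33.7729
G1 X45.1386 Y33.7729
G1 X45.1386 Y73.2444
M5
G0 X40.5832 Y108.1652
M4 S547
G1 X74.0932 Y53.7888 F1752
G1 X22.7220 Y87.7179
G1 X23.4934 Y93.7056
G1 X71.3079 Y33.7286
G1 X40.5832 Y108.1652
M5
G0 X0.0000 Y0.0000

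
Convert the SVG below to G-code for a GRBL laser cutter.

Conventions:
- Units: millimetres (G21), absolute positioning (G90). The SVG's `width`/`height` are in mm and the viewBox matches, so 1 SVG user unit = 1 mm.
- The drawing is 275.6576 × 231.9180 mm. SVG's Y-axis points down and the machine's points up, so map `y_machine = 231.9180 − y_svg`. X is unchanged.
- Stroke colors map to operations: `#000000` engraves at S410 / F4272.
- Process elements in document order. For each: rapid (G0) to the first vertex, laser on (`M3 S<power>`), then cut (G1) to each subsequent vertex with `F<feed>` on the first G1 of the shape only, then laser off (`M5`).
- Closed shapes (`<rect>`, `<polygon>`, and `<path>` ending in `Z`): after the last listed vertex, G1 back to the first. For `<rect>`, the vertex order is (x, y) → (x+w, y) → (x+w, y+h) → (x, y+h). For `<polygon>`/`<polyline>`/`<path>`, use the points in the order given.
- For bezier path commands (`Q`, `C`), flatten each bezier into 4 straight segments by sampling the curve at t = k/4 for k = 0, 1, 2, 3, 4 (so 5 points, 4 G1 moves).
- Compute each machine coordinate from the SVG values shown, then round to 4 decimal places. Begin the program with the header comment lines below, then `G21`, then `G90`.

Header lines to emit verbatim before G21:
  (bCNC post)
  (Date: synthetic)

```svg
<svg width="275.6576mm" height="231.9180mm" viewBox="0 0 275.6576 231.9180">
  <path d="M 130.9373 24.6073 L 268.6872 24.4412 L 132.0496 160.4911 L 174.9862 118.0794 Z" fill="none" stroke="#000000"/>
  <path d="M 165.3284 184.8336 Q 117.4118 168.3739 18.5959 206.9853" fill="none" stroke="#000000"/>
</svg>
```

(bCNC post)
(Date: synthetic)
G21
G90
G0 X130.9373 Y207.3107
M3 S410
G1 X268.6872 Y207.4768 F4272
G1 X132.0496 Y71.4269
G1 X174.9862 Y113.8386
G1 X130.9373 Y207.3107
M5
G0 X165.3284 Y47.0844
M3 S410
G1 X138.1889 Y51.8723 F4272
G1 X104.6870 Y49.7763
G1 X64.8226 Y40.7965
G1 X18.5959 Y24.9327
M5

Since the viewBox matches the mm dimensions, user units are millimetres directly. The only transform is the Y-flip y_m = 231.9180 − y_svg.

Shape 1 is a closed polygon drawn with `<path>`. Its stroke #000000 means engrave at S410, F4272. After flipping Y the toolpath is (130.9373,207.3107) → (268.6872,207.4768) → (132.0496,71.4269) → (174.9862,113.8386) → (130.9373,207.3107), returning to the start.

Shape 2 is a quadratic bezier drawn with `<path>`. Its stroke #000000 means engrave at S410, F4272. After flipping Y the toolpath is (165.3284,47.0844) → (138.1889,51.8723) → (104.6870,49.7763) → (64.8226,40.7965) → (18.5959,24.9327).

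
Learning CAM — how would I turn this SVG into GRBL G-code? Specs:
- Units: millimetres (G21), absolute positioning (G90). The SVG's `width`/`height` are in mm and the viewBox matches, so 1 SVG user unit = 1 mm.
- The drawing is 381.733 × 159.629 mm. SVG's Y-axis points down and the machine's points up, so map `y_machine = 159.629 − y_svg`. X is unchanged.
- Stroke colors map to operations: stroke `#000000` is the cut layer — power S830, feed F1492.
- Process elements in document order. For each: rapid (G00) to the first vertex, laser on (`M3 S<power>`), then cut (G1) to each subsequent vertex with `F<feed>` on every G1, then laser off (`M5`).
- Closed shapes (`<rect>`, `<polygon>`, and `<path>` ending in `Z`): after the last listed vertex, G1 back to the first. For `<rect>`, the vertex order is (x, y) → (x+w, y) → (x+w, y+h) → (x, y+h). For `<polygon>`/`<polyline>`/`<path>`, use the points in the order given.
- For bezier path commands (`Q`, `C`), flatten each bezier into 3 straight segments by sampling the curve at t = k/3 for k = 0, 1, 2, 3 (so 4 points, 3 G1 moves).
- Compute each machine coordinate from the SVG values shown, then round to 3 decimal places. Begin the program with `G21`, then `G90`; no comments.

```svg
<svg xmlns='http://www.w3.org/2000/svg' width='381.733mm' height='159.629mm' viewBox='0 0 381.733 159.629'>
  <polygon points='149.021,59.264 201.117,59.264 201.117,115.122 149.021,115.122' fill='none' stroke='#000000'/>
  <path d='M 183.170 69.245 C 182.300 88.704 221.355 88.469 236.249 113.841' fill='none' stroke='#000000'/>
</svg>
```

viewBox `0 0 381.733 159.629` with mm width/height → 1 unit = 1 mm. Flip: y_m = 159.629 − y_svg.

**Shape 1** — `<polygon>` rectangle, stroke `#000000` → cut (S830, F1492). Machine vertices: (149.021,100.365) → (201.117,100.365) → (201.117,44.507) → (149.021,44.507) → (149.021,100.365). Closed: final G1 returns to the first vertex.

**Shape 2** — `<path>` cubic bezier, stroke `#000000` → cut (S830, F1492). Control points (SVG): P0=(183.170,69.245), P1=(182.300,88.704), P2=(221.355,88.469), P3=(236.249,113.841); sampled at t=k/3. Machine vertices: (183.170,90.384) → (193.235,75.812) → (215.675,64.302) → (236.249,45.788). Open path.

G21
G90
G00 X149.021 Y100.365
M3 S830
G1 X201.117 Y100.365 F1492
G1 X201.117 Y44.507 F1492
G1 X149.021 Y44.507 F1492
G1 X149.021 Y100.365 F1492
M5
G00 X183.170 Y90.384
M3 S830
G1 X193.235 Y75.812 F1492
G1 X215.675 Y64.302 F1492
G1 X236.249 Y45.788 F1492
M5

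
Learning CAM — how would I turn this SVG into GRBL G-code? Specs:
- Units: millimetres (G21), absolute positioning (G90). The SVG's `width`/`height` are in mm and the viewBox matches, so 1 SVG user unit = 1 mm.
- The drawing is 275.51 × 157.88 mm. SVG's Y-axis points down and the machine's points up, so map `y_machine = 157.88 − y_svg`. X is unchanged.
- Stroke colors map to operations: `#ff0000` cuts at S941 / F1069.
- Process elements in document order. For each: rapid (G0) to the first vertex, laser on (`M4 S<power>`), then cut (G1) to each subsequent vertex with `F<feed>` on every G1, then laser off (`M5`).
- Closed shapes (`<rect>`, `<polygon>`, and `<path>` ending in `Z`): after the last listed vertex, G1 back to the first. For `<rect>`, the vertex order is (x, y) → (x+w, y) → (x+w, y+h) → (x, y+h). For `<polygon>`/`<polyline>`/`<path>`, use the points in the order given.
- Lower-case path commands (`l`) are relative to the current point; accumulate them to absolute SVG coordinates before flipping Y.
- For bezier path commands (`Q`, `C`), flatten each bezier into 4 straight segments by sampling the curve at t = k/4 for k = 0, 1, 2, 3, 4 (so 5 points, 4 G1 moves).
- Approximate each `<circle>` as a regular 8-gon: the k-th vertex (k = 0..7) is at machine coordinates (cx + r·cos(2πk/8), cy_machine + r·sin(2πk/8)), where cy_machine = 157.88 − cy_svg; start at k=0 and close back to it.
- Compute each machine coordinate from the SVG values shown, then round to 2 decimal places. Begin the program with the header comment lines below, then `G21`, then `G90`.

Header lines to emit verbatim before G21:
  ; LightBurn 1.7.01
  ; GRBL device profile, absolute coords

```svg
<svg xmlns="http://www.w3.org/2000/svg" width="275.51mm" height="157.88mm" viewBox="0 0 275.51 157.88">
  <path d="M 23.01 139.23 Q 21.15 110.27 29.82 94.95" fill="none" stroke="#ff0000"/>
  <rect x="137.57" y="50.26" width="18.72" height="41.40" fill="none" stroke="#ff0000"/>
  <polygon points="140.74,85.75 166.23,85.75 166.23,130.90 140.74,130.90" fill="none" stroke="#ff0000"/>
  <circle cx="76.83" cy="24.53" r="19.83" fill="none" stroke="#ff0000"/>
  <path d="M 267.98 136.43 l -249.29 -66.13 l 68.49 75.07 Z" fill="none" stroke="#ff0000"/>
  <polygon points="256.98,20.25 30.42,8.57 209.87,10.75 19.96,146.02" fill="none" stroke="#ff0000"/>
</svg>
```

Since the viewBox matches the mm dimensions, user units are millimetres directly. The only transform is the Y-flip y_m = 157.88 − y_svg.

Shape 1 is a quadratic bezier drawn with `<path>`. Its stroke #ff0000 means cut at S941, F1069. After flipping Y the toolpath is (23.01,18.65) → (22.74,32.28) → (23.78,44.20) → (26.14,54.42) → (29.82,62.93).

Shape 2 is a rectangle drawn with `<rect>`. Its stroke #ff0000 means cut at S941, F1069. After flipping Y the toolpath is (137.57,107.62) → (156.29,107.62) → (156.29,66.22) → (137.57,66.22) → (137.57,107.62), returning to the start.

Shape 3 is a rectangle drawn with `<polygon>`. Its stroke #ff0000 means cut at S941, F1069. After flipping Y the toolpath is (140.74,72.13) → (166.23,72.13) → (166.23,26.98) → (140.74,26.98) → (140.74,72.13), returning to the start.

Shape 4 is a circle drawn with `<circle>`. Its stroke #ff0000 means cut at S941, F1069. After flipping Y the toolpath is (96.66,133.35) → (90.85,147.37) → (76.83,153.18) → (62.81,147.37) → (57.00,133.35) → (62.81,119.33) → (76.83,113.52) → (90.85,119.33) → (96.66,133.35), returning to the start.

Shape 5 is a closed polygon drawn with `<path>`. Its stroke #ff0000 means cut at S941, F1069. After flipping Y the toolpath is (267.98,21.45) → (18.69,87.58) → (87.18,12.51) → (267.98,21.45), returning to the start.

Shape 6 is a closed polygon drawn with `<polygon>`. Its stroke #ff0000 means cut at S941, F1069. After flipping Y the toolpath is (256.98,137.63) → (30.42,149.31) → (209.87,147.13) → (19.96,11.86) → (256.98,137.63), returning to the start.

; LightBurn 1.7.01
; GRBL device profile, absolute coords
G21
G90
G0 X23.01 Y18.65
M4 S941
G1 X22.74 Y32.28 F1069
G1 X23.78 Y44.20 F1069
G1 X26.14 Y54.42 F1069
G1 X29.82 Y62.93 F1069
M5
G0 X137.57 Y107.62
M4 S941
G1 X156.29 Y107.62 F1069
G1 X156.29 Y66.22 F1069
G1 X137.57 Y66.22 F1069
G1 X137.57 Y107.62 F1069
M5
G0 X140.74 Y72.13
M4 S941
G1 X166.23 Y72.13 F1069
G1 X166.23 Y26.98 F1069
G1 X140.74 Y26.98 F1069
G1 X140.74 Y72.13 F1069
M5
G0 X96.66 Y133.35
M4 S941
G1 X90.85 Y147.37 F1069
G1 X76.83 Y153.18 F1069
G1 X62.81 Y147.37 F1069
G1 X57.00 Y133.35 F1069
G1 X62.81 Y119.33 F1069
G1 X76.83 Y113.52 F1069
G1 X90.85 Y119.33 F1069
G1 X96.66 Y133.35 F1069
M5
G0 X267.98 Y21.45
M4 S941
G1 X18.69 Y87.58 F1069
G1 X87.18 Y12.51 F1069
G1 X267.98 Y21.45 F1069
M5
G0 X256.98 Y137.63
M4 S941
G1 X30.42 Y149.31 F1069
G1 X209.87 Y147.13 F1069
G1 X19.96 Y11.86 F1069
G1 X256.98 Y137.63 F1069
M5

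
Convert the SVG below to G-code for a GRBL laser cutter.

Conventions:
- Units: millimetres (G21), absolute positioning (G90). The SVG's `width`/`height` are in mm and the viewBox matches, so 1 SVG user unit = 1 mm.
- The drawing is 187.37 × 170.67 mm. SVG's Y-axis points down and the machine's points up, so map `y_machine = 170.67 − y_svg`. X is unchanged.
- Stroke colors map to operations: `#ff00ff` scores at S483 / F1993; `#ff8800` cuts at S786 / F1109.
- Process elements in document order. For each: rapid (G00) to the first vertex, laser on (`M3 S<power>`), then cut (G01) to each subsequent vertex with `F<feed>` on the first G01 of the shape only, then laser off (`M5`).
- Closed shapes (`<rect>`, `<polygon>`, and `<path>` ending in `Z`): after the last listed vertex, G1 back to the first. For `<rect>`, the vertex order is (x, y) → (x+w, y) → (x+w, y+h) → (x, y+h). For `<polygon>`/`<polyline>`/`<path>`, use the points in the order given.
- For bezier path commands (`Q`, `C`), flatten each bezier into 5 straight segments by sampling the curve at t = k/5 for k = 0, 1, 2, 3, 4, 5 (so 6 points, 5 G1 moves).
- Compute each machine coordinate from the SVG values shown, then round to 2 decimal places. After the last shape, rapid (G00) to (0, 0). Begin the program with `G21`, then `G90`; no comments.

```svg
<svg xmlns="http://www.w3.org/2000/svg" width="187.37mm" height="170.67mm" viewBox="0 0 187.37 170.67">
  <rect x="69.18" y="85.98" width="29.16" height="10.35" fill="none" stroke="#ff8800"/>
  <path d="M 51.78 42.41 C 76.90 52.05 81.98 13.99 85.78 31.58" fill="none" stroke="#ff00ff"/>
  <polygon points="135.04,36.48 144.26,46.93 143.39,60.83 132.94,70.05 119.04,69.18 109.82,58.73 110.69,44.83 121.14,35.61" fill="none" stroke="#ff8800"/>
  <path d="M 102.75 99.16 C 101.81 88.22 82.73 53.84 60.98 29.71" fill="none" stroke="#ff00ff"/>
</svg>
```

G21
G90
G00 X69.18 Y84.69
M3 S786
G01 X98.34 Y84.69 F1109
G01 X98.34 Y74.34
G01 X69.18 Y74.34
G01 X69.18 Y84.69
M5
G00 X51.78 Y128.26
M3 S483
G01 X64.60 Y127.37 F1993
G01 X73.51 Y132.97
G01 X79.40 Y140.10
G01 X83.20 Y143.79
G01 X85.78 Y139.09
M5
G00 X135.04 Y134.19
M3 S786
G01 X144.26 Y123.74 F1109
G01 X143.39 Y109.84
G01 X132.94 Y100.62
G01 X119.04 Y101.49
G01 X109.82 Y111.94
G01 X110.69 Y125.84
G01 X121.14 Y135.06
G01 X135.04 Y134.19
M5
G00 X102.75 Y71.51
M3 S483
G01 X100.13 Y80.62 F1993
G01 X93.90 Y93.73
G01 X84.81 Y109.24
G01 X73.59 Y125.52
G01 X60.98 Y140.96
M5
G00 X0.00 Y0.00

1 u = 1 mm; y_m = 170.67 − y.

[1] `<rect>` rectangle, #ff8800→cut S786 F1109: (69.18,84.69) → (98.34,84.69) → (98.34,74.34) → (69.18,74.34) → (69.18,84.69) (closed)

[2] `<path>` cubic bezier, #ff00ff→score S483 F1993: (51.78,128.26) → (64.60,127.37) → (73.51,132.97) → (79.40,140.10) → (83.20,143.79) → (85.78,139.09)

[3] `<polygon>` regular polygon, #ff8800→cut S786 F1109: (135.04,134.19) → (144.26,123.74) → (143.39,109.84) → (132.94,100.62) → (119.04,101.49) → (109.82,111.94) → (110.69,125.84) → (121.14,135.06) → (135.04,134.19) (closed)

[4] `<path>` cubic bezier, #ff00ff→score S483 F1993: (102.75,71.51) → (100.13,80.62) → (93.90,93.73) → (84.81,109.24) → (73.59,125.52) → (60.98,140.96)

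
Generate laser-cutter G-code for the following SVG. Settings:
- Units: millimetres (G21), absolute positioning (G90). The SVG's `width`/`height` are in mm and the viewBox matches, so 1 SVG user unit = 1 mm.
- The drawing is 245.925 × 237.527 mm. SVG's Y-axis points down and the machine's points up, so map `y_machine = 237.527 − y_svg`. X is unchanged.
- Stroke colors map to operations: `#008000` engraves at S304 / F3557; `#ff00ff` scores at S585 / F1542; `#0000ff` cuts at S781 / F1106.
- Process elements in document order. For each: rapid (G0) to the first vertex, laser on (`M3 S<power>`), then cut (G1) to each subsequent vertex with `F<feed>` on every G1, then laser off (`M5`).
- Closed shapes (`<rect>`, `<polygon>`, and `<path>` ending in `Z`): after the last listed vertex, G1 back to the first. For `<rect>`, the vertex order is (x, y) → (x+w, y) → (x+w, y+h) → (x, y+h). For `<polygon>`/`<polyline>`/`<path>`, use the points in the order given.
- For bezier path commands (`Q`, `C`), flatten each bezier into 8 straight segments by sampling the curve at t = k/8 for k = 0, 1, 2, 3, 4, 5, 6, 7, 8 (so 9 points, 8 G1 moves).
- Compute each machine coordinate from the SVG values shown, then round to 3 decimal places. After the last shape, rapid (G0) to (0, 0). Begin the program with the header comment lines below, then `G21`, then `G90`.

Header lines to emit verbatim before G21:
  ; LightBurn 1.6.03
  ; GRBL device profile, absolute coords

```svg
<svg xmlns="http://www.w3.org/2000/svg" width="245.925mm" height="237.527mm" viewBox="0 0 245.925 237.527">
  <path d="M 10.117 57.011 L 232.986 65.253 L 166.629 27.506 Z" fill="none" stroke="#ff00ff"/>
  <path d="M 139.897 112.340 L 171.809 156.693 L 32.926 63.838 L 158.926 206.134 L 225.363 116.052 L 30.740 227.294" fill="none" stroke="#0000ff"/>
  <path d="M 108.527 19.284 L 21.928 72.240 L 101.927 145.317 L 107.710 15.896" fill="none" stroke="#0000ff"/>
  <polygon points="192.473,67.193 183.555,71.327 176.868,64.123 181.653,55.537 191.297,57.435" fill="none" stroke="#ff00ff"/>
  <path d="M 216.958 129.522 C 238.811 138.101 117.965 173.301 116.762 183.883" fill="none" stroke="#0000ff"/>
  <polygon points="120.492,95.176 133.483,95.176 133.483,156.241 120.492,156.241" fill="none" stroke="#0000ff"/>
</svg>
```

; LightBurn 1.6.03
; GRBL device profile, absolute coords
G21
G90
G0 X10.117 Y180.516
M3 S585
G1 X232.986 Y172.274 F1542
G1 X166.629 Y210.021 F1542
G1 X10.117 Y180.516 F1542
M5
G0 X139.897 Y125.187
M3 S781
G1 X171.809 Y80.834 F1106
G1 X32.926 Y173.689 F1106
G1 X158.926 Y31.393 F1106
G1 X225.363 Y121.475 F1106
G1 X30.740 Y10.233 F1106
M5
G0 X108.527 Y218.243
M3 S781
G1 X21.928 Y165.287 F1106
G1 X101.927 Y92.210 F1106
G1 X107.710 Y221.631 F1106
M5
G0 X192.473 Y170.334
M3 S585
G1 X183.555 Y166.200 F1542
G1 X176.868 Y173.404 F1542
G1 X181.653 Y181.990 F1542
G1 X191.297 Y180.092 F1542
G1 X192.473 Y170.334 F1542
M5
G0 X216.958 Y108.005
M3 S781
G1 X218.976 Y103.640 F1106
G1 X210.691 Y97.380 F1106
G1 X195.176 Y89.825 F1106
G1 X175.506 Y81.576 F1106
G1 X154.755 Y73.232 F1106
G1 X135.998 Y65.396 F1106
G1 X122.309 Y58.666 F1106
G1 X116.762 Y53.644 F1106
M5
G0 X120.492 Y142.351
M3 S781
G1 X133.483 Y142.351 F1106
G1 X133.483 Y81.286 F1106
G1 X120.492 Y81.286 F1106
G1 X120.492 Y142.351 F1106
M5
G0 X0.000 Y0.000

Since the viewBox matches the mm dimensions, user units are millimetres directly. The only transform is the Y-flip y_m = 237.527 − y_svg.

Shape 1 is a closed polygon drawn with `<path>`. Its stroke #ff00ff means score at S585, F1542. After flipping Y the toolpath is (10.117,180.516) → (232.986,172.274) → (166.629,210.021) → (10.117,180.516), returning to the start.

Shape 2 is a open polyline drawn with `<path>`. Its stroke #0000ff means cut at S781, F1106. After flipping Y the toolpath is (139.897,125.187) → (171.809,80.834) → (32.926,173.689) → (158.926,31.393) → (225.363,121.475) → (30.740,10.233).

Shape 3 is a open polyline drawn with `<path>`. Its stroke #0000ff means cut at S781, F1106. After flipping Y the toolpath is (108.527,218.243) → (21.928,165.287) → (101.927,92.210) → (107.710,221.631).

Shape 4 is a regular polygon drawn with `<polygon>`. Its stroke #ff00ff means score at S585, F1542. After flipping Y the toolpath is (192.473,170.334) → (183.555,166.200) → (176.868,173.404) → (181.653,181.990) → (191.297,180.092) → (192.473,170.334), returning to the start.

Shape 5 is a cubic bezier drawn with `<path>`. Its stroke #0000ff means cut at S781, F1106. After flipping Y the toolpath is (216.958,108.005) → (218.976,103.640) → (210.691,97.380) → (195.176,89.825) → (175.506,81.576) → (154.755,73.232) → (135.998,65.396) → (122.309,58.666) → (116.762,53.644).

Shape 6 is a rectangle drawn with `<polygon>`. Its stroke #0000ff means cut at S781, F1106. After flipping Y the toolpath is (120.492,142.351) → (133.483,142.351) → (133.483,81.286) → (120.492,81.286) → (120.492,142.351), returning to the start.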